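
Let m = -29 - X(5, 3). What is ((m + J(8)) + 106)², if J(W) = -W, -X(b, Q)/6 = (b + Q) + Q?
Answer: 18225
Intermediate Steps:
X(b, Q) = -12*Q - 6*b (X(b, Q) = -6*((b + Q) + Q) = -6*((Q + b) + Q) = -6*(b + 2*Q) = -12*Q - 6*b)
m = 37 (m = -29 - (-12*3 - 6*5) = -29 - (-36 - 30) = -29 - 1*(-66) = -29 + 66 = 37)
((m + J(8)) + 106)² = ((37 - 1*8) + 106)² = ((37 - 8) + 106)² = (29 + 106)² = 135² = 18225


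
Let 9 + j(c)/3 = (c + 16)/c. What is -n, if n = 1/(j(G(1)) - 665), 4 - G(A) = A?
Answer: 1/673 ≈ 0.0014859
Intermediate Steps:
G(A) = 4 - A
j(c) = -27 + 3*(16 + c)/c (j(c) = -27 + 3*((c + 16)/c) = -27 + 3*((16 + c)/c) = -27 + 3*(16 + c)/c)
n = -1/673 (n = 1/((-24 + 48/(4 - 1*1)) - 665) = 1/((-24 + 48/(4 - 1)) - 665) = 1/((-24 + 48/3) - 665) = 1/((-24 + 48*(⅓)) - 665) = 1/((-24 + 16) - 665) = 1/(-8 - 665) = 1/(-673) = -1/673 ≈ -0.0014859)
-n = -1*(-1/673) = 1/673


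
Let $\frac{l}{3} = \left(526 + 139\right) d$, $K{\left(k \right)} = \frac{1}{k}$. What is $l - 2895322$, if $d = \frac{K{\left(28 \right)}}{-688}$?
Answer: $- \frac{7967926429}{2752} \approx -2.8953 \cdot 10^{6}$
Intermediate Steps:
$d = - \frac{1}{19264}$ ($d = \frac{1}{28 \left(-688\right)} = \frac{1}{28} \left(- \frac{1}{688}\right) = - \frac{1}{19264} \approx -5.191 \cdot 10^{-5}$)
$l = - \frac{285}{2752}$ ($l = 3 \left(526 + 139\right) \left(- \frac{1}{19264}\right) = 3 \cdot 665 \left(- \frac{1}{19264}\right) = 3 \left(- \frac{95}{2752}\right) = - \frac{285}{2752} \approx -0.10356$)
$l - 2895322 = - \frac{285}{2752} - 2895322 = - \frac{7967926429}{2752}$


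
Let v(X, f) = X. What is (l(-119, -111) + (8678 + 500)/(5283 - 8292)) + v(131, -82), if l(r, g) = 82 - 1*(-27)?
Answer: 712982/3009 ≈ 236.95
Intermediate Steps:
l(r, g) = 109 (l(r, g) = 82 + 27 = 109)
(l(-119, -111) + (8678 + 500)/(5283 - 8292)) + v(131, -82) = (109 + (8678 + 500)/(5283 - 8292)) + 131 = (109 + 9178/(-3009)) + 131 = (109 + 9178*(-1/3009)) + 131 = (109 - 9178/3009) + 131 = 318803/3009 + 131 = 712982/3009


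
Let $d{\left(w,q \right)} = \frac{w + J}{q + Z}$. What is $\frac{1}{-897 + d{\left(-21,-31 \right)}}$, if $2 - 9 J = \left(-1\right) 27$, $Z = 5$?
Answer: $- \frac{117}{104869} \approx -0.0011157$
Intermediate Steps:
$J = \frac{29}{9}$ ($J = \frac{2}{9} - \frac{\left(-1\right) 27}{9} = \frac{2}{9} - -3 = \frac{2}{9} + 3 = \frac{29}{9} \approx 3.2222$)
$d{\left(w,q \right)} = \frac{\frac{29}{9} + w}{5 + q}$ ($d{\left(w,q \right)} = \frac{w + \frac{29}{9}}{q + 5} = \frac{\frac{29}{9} + w}{5 + q}$)
$\frac{1}{-897 + d{\left(-21,-31 \right)}} = \frac{1}{-897 + \frac{\frac{29}{9} - 21}{5 - 31}} = \frac{1}{-897 + \frac{1}{-26} \left(- \frac{160}{9}\right)} = \frac{1}{-897 - - \frac{80}{117}} = \frac{1}{-897 + \frac{80}{117}} = \frac{1}{- \frac{104869}{117}} = - \frac{117}{104869}$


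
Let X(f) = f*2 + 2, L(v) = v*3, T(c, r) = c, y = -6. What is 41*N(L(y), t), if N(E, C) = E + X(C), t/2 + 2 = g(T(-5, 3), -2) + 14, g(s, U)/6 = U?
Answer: -656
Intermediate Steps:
g(s, U) = 6*U
L(v) = 3*v
X(f) = 2 + 2*f (X(f) = 2*f + 2 = 2 + 2*f)
t = 0 (t = -4 + 2*(6*(-2) + 14) = -4 + 2*(-12 + 14) = -4 + 2*2 = -4 + 4 = 0)
N(E, C) = 2 + E + 2*C (N(E, C) = E + (2 + 2*C) = 2 + E + 2*C)
41*N(L(y), t) = 41*(2 + 3*(-6) + 2*0) = 41*(2 - 18 + 0) = 41*(-16) = -656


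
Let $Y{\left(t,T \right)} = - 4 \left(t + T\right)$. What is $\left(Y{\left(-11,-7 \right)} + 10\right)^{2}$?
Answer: $6724$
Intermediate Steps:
$Y{\left(t,T \right)} = - 4 T - 4 t$ ($Y{\left(t,T \right)} = - 4 \left(T + t\right) = - 4 T - 4 t$)
$\left(Y{\left(-11,-7 \right)} + 10\right)^{2} = \left(\left(\left(-4\right) \left(-7\right) - -44\right) + 10\right)^{2} = \left(\left(28 + 44\right) + 10\right)^{2} = \left(72 + 10\right)^{2} = 82^{2} = 6724$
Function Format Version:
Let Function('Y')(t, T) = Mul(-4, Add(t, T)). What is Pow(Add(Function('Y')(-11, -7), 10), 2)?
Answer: 6724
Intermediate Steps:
Function('Y')(t, T) = Add(Mul(-4, T), Mul(-4, t)) (Function('Y')(t, T) = Mul(-4, Add(T, t)) = Add(Mul(-4, T), Mul(-4, t)))
Pow(Add(Function('Y')(-11, -7), 10), 2) = Pow(Add(Add(Mul(-4, -7), Mul(-4, -11)), 10), 2) = Pow(Add(Add(28, 44), 10), 2) = Pow(Add(72, 10), 2) = Pow(82, 2) = 6724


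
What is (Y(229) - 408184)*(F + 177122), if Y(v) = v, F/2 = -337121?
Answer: 202802589600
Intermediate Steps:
F = -674242 (F = 2*(-337121) = -674242)
(Y(229) - 408184)*(F + 177122) = (229 - 408184)*(-674242 + 177122) = -407955*(-497120) = 202802589600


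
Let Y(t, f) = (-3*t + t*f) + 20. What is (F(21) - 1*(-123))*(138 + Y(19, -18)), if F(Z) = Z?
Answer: -34704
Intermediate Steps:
Y(t, f) = 20 - 3*t + f*t (Y(t, f) = (-3*t + f*t) + 20 = 20 - 3*t + f*t)
(F(21) - 1*(-123))*(138 + Y(19, -18)) = (21 - 1*(-123))*(138 + (20 - 3*19 - 18*19)) = (21 + 123)*(138 + (20 - 57 - 342)) = 144*(138 - 379) = 144*(-241) = -34704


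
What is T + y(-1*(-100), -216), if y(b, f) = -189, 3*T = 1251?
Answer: 228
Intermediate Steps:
T = 417 (T = (⅓)*1251 = 417)
T + y(-1*(-100), -216) = 417 - 189 = 228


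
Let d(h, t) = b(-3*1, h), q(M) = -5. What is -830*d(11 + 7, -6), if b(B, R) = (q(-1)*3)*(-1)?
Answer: -12450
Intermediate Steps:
b(B, R) = 15 (b(B, R) = -5*3*(-1) = -15*(-1) = 15)
d(h, t) = 15
-830*d(11 + 7, -6) = -830*15 = -12450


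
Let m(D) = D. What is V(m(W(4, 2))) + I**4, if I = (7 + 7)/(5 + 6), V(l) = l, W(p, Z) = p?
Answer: 96980/14641 ≈ 6.6239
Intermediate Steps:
I = 14/11 ≈ 1.2727
V(m(W(4, 2))) + I**4 = 4 + (14/11)**4 = 4 + 38416/14641 = 96980/14641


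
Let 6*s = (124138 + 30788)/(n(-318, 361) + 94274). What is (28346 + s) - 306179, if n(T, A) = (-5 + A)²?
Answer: -20467948503/73670 ≈ -2.7783e+5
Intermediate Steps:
s = 8607/73670 (s = ((124138 + 30788)/((-5 + 361)² + 94274))/6 = (154926/(356² + 94274))/6 = (154926/(126736 + 94274))/6 = (154926/221010)/6 = (154926*(1/221010))/6 = (⅙)*(25821/36835) = 8607/73670 ≈ 0.11683)
(28346 + s) - 306179 = (28346 + 8607/73670) - 306179 = 2088258427/73670 - 306179 = -20467948503/73670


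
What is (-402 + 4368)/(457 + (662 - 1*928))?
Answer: 3966/191 ≈ 20.764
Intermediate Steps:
(-402 + 4368)/(457 + (662 - 1*928)) = 3966/(457 + (662 - 928)) = 3966/(457 - 266) = 3966/191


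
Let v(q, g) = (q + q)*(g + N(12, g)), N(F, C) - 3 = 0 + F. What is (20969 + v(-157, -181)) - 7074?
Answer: 66019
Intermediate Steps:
N(F, C) = 3 + F (N(F, C) = 3 + (0 + F) = 3 + F)
v(q, g) = 2*q*(15 + g) (v(q, g) = (q + q)*(g + (3 + 12)) = (2*q)*(g + 15) = (2*q)*(15 + g) = 2*q*(15 + g))
(20969 + v(-157, -181)) - 7074 = (20969 + 2*(-157)*(15 - 181)) - 7074 = (20969 + 2*(-157)*(-166)) - 7074 = (20969 + 52124) - 7074 = 73093 - 7074 = 66019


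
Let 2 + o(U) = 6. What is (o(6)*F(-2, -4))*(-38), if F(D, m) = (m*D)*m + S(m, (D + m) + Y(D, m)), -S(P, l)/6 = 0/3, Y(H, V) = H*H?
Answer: 4864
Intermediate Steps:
Y(H, V) = H²
S(P, l) = 0 (S(P, l) = -0/3 = -6*0 = 0)
F(D, m) = D*m² (F(D, m) = (m*D)*m + 0 = (D*m)*m + 0 = D*m² + 0 = D*m²)
o(U) = 4 (o(U) = -2 + 6 = 4)
(o(6)*F(-2, -4))*(-38) = (4*(-2*(-4)²))*(-38) = (4*(-2*16))*(-38) = (4*(-32))*(-38) = -128*(-38) = 4864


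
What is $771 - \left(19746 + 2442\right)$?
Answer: $-21417$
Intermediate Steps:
$771 - \left(19746 + 2442\right) = 771 - 22188 = -21417$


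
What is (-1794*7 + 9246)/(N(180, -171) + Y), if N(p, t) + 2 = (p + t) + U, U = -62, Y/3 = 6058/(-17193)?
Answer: 18981072/321263 ≈ 59.083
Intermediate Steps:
Y = -6058/5731 (Y = 3*(6058/(-17193)) = 3*(6058*(-1/17193)) = 3*(-6058/17193) = -6058/5731 ≈ -1.0571)
N(p, t) = -64 + p + t (N(p, t) = -2 + ((p + t) - 62) = -2 + (-62 + p + t) = -64 + p + t)
(-1794*7 + 9246)/(N(180, -171) + Y) = (-1794*7 + 9246)/((-64 + 180 - 171) - 6058/5731) = (-12558 + 9246)/(-55 - 6058/5731) = -3312/(-321263/5731) = -3312*(-5731/321263) = 18981072/321263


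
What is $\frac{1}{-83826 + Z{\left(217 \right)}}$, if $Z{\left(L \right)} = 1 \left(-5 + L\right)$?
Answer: $- \frac{1}{83614} \approx -1.196 \cdot 10^{-5}$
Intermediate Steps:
$Z{\left(L \right)} = -5 + L$
$\frac{1}{-83826 + Z{\left(217 \right)}} = \frac{1}{-83826 + \left(-5 + 217\right)} = \frac{1}{-83826 + 212} = \frac{1}{-83614} = - \frac{1}{83614}$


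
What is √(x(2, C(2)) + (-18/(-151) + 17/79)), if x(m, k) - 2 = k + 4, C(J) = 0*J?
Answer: √901391027/11929 ≈ 2.5168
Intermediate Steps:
C(J) = 0
x(m, k) = 6 + k (x(m, k) = 2 + (k + 4) = 2 + (4 + k) = 6 + k)
√(x(2, C(2)) + (-18/(-151) + 17/79)) = √((6 + 0) + (-18/(-151) + 17/79)) = √(6 + (-18*(-1/151) + 17*(1/79))) = √(6 + (18/151 + 17/79)) = √(6 + 3989/11929) = √(75563/11929) = √901391027/11929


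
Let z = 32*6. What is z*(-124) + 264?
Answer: -23544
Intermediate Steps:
z = 192
z*(-124) + 264 = 192*(-124) + 264 = -23808 + 264 = -23544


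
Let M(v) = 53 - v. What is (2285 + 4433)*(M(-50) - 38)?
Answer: 436670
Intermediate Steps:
(2285 + 4433)*(M(-50) - 38) = (2285 + 4433)*((53 - 1*(-50)) - 38) = 6718*((53 + 50) - 38) = 6718*(103 - 38) = 6718*65 = 436670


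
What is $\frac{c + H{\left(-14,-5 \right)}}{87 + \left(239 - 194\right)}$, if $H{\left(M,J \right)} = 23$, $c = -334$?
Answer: $- \frac{311}{132} \approx -2.3561$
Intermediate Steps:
$\frac{c + H{\left(-14,-5 \right)}}{87 + \left(239 - 194\right)} = \frac{-334 + 23}{87 + \left(239 - 194\right)} = - \frac{311}{87 + \left(239 - 194\right)} = - \frac{311}{87 + 45} = - \frac{311}{132}$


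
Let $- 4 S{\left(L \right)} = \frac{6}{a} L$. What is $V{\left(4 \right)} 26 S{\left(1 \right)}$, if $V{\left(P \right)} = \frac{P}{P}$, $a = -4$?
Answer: $\frac{39}{4} \approx 9.75$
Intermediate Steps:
$V{\left(P \right)} = 1$
$S{\left(L \right)} = \frac{3 L}{8}$ ($S{\left(L \right)} = - \frac{\frac{6}{-4} L}{4} = - \frac{6 \left(- \frac{1}{4}\right) L}{4} = - \frac{\left(- \frac{3}{2}\right) L}{4} = \frac{3 L}{8}$)
$V{\left(4 \right)} 26 S{\left(1 \right)} = 1 \cdot 26 \cdot \frac{3}{8} \cdot 1 = 26 \cdot \frac{3}{8} = \frac{39}{4}$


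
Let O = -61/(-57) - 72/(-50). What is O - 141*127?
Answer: -25513898/1425 ≈ -17905.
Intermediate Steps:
O = 3577/1425 (O = -61*(-1/57) - 72*(-1/50) = 61/57 + 36/25 = 3577/1425 ≈ 2.5102)
O - 141*127 = 3577/1425 - 141*127 = 3577/1425 - 17907 = -25513898/1425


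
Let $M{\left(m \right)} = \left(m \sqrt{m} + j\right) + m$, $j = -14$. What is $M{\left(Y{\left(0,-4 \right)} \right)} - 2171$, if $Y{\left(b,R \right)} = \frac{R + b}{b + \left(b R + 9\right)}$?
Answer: $- \frac{19669}{9} - \frac{8 i}{27} \approx -2185.4 - 0.2963 i$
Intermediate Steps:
$Y{\left(b,R \right)} = \frac{R + b}{9 + b + R b}$ ($Y{\left(b,R \right)} = \frac{R + b}{b + \left(R b + 9\right)} = \frac{R + b}{b + \left(9 + R b\right)} = \frac{R + b}{9 + b + R b}$)
$M{\left(m \right)} = -14 + m + m^{\frac{3}{2}}$ ($M{\left(m \right)} = \left(m \sqrt{m} - 14\right) + m = \left(m^{\frac{3}{2}} - 14\right) + m = \left(-14 + m^{\frac{3}{2}}\right) + m = -14 + m + m^{\frac{3}{2}}$)
$M{\left(Y{\left(0,-4 \right)} \right)} - 2171 = \left(-14 + \frac{-4 + 0}{9 + 0 - 0} + \left(\frac{-4 + 0}{9 + 0 - 0}\right)^{\frac{3}{2}}\right) - 2171 = \left(-14 + \frac{1}{9 + 0 + 0} \left(-4\right) + \left(\frac{1}{9 + 0 + 0} \left(-4\right)\right)^{\frac{3}{2}}\right) - 2171 = \left(-14 + \frac{1}{9} \left(-4\right) + \left(\frac{1}{9} \left(-4\right)\right)^{\frac{3}{2}}\right) - 2171 = \left(-14 - \frac{4}{9} + \left(- \frac{4}{9}\right)^{\frac{3}{2}}\right) - 2171 = \left(-14 - \frac{4}{9} - \frac{8 i}{27}\right) - 2171 = \left(- \frac{130}{9} - \frac{8 i}{27}\right) - 2171 = - \frac{19669}{9} - \frac{8 i}{27}$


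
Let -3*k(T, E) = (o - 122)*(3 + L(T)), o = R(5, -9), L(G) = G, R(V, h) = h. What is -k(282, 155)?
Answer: -12445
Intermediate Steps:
o = -9
k(T, E) = 131 + 131*T/3 (k(T, E) = -(-9 - 122)*(3 + T)/3 = -(-131)*(3 + T)/3 = -(-393 - 131*T)/3 = 131 + 131*T/3)
-k(282, 155) = -(131 + (131/3)*282) = -(131 + 12314) = -1*12445 = -12445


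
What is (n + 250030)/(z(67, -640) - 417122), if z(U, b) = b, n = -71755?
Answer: -59425/139254 ≈ -0.42674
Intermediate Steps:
(n + 250030)/(z(67, -640) - 417122) = (-71755 + 250030)/(-640 - 417122) = 178275/(-417762) = 178275*(-1/417762) = -59425/139254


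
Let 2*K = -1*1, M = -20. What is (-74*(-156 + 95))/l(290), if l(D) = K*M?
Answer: 2257/5 ≈ 451.40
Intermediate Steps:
K = -1/2 (K = (-1*1)/2 = (1/2)*(-1) = -1/2 ≈ -0.50000)
l(D) = 10 (l(D) = -1/2*(-20) = 10)
(-74*(-156 + 95))/l(290) = -74*(-156 + 95)/10 = -74*(-61)*(1/10) = 4514*(1/10) = 2257/5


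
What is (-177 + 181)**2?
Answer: 16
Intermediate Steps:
(-177 + 181)**2 = 4**2 = 16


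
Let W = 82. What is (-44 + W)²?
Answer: 1444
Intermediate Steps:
(-44 + W)² = (-44 + 82)² = 38² = 1444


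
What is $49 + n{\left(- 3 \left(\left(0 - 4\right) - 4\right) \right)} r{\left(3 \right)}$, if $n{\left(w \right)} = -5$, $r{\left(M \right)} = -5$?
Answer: $74$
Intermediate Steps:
$49 + n{\left(- 3 \left(\left(0 - 4\right) - 4\right) \right)} r{\left(3 \right)} = 49 - -25 = 49 + 25 = 74$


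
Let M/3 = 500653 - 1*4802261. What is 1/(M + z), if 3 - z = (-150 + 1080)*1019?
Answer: -1/13852491 ≈ -7.2189e-8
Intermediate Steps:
M = -12904824 (M = 3*(500653 - 1*4802261) = 3*(500653 - 4802261) = 3*(-4301608) = -12904824)
z = -947667 (z = 3 - (-150 + 1080)*1019 = 3 - 930*1019 = 3 - 1*947670 = 3 - 947670 = -947667)
1/(M + z) = 1/(-12904824 - 947667) = 1/(-13852491) = -1/13852491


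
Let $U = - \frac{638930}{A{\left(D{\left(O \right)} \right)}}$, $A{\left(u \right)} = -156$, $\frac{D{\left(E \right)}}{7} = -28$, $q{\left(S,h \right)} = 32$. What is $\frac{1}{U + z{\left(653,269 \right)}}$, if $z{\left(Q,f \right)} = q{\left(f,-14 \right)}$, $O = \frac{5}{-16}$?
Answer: $\frac{78}{321961} \approx 0.00024227$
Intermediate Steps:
$O = - \frac{5}{16}$ ($O = 5 \left(- \frac{1}{16}\right) = - \frac{5}{16} \approx -0.3125$)
$D{\left(E \right)} = -196$ ($D{\left(E \right)} = 7 \left(-28\right) = -196$)
$z{\left(Q,f \right)} = 32$
$U = \frac{319465}{78}$ ($U = - \frac{638930}{-156} = \left(-638930\right) \left(- \frac{1}{156}\right) = \frac{319465}{78} \approx 4095.7$)
$\frac{1}{U + z{\left(653,269 \right)}} = \frac{1}{\frac{319465}{78} + 32} = \frac{1}{\frac{321961}{78}} = \frac{78}{321961}$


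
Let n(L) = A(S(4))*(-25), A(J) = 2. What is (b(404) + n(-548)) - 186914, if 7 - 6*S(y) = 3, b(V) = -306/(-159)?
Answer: -9908990/53 ≈ -1.8696e+5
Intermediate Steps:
b(V) = 102/53 (b(V) = -306*(-1/159) = 102/53)
S(y) = ⅔ (S(y) = 7/6 - ⅙*3 = 7/6 - ½ = ⅔)
n(L) = -50 (n(L) = 2*(-25) = -50)
(b(404) + n(-548)) - 186914 = (102/53 - 50) - 186914 = -2548/53 - 186914 = -9908990/53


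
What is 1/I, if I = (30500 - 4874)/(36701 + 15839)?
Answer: 26270/12813 ≈ 2.0503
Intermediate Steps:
I = 12813/26270 (I = 25626/52540 = 25626*(1/52540) = 12813/26270 ≈ 0.48774)
1/I = 1/(12813/26270) = 26270/12813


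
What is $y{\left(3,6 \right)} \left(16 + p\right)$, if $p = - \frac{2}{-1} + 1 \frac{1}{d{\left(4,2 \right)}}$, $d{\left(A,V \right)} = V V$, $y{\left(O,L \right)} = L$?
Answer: $\frac{219}{2} \approx 109.5$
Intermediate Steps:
$d{\left(A,V \right)} = V^{2}$
$p = \frac{9}{4}$ ($p = - \frac{2}{-1} + 1 \frac{1}{2^{2}} = \left(-2\right) \left(-1\right) + 1 \cdot \frac{1}{4} = 2 + 1 \cdot \frac{1}{4} = 2 + \frac{1}{4} = \frac{9}{4} \approx 2.25$)
$y{\left(3,6 \right)} \left(16 + p\right) = 6 \left(16 + \frac{9}{4}\right) = 6 \cdot \frac{73}{4} = \frac{219}{2}$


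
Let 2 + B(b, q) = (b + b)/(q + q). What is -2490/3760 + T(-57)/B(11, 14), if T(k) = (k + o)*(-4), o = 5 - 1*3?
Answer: -1162313/6392 ≈ -181.84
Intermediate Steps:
o = 2 (o = 5 - 3 = 2)
T(k) = -8 - 4*k (T(k) = (k + 2)*(-4) = (2 + k)*(-4) = -8 - 4*k)
B(b, q) = -2 + b/q (B(b, q) = -2 + (b + b)/(q + q) = -2 + (2*b)/((2*q)) = -2 + (2*b)*(1/(2*q)) = -2 + b/q)
-2490/3760 + T(-57)/B(11, 14) = -2490/3760 + (-8 - 4*(-57))/(-2 + 11/14) = -2490*1/3760 + (-8 + 228)/(-2 + 11*(1/14)) = -249/376 + 220/(-2 + 11/14) = -249/376 + 220/(-17/14) = -249/376 + 220*(-14/17) = -249/376 - 3080/17 = -1162313/6392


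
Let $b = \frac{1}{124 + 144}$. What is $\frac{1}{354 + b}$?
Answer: $\frac{268}{94873} \approx 0.0028248$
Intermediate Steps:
$b = \frac{1}{268} \approx 0.0037313$
$\frac{1}{354 + b} = \frac{1}{354 + \frac{1}{268}} = \frac{1}{\frac{94873}{268}} = \frac{268}{94873}$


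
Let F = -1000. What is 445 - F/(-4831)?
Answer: 2148795/4831 ≈ 444.79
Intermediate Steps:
445 - F/(-4831) = 445 - (-1000)/(-4831) = 445 - (-1000)*(-1)/4831 = 445 - 1*1000/4831 = 445 - 1000/4831 = 2148795/4831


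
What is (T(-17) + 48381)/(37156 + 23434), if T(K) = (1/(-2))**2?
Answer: 38705/48472 ≈ 0.79850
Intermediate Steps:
T(K) = 1/4 (T(K) = (-1/2)**2 = 1/4)
(T(-17) + 48381)/(37156 + 23434) = (1/4 + 48381)/(37156 + 23434) = (193525/4)/60590 = (193525/4)*(1/60590) = 38705/48472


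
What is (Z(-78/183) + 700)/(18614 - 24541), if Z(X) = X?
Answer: -42674/361547 ≈ -0.11803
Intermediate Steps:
(Z(-78/183) + 700)/(18614 - 24541) = (-78/183 + 700)/(18614 - 24541) = (-78*1/183 + 700)/(-5927) = (-26/61 + 700)*(-1/5927) = (42674/61)*(-1/5927) = -42674/361547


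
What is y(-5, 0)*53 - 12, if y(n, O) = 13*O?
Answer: -12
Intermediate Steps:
y(-5, 0)*53 - 12 = (13*0)*53 - 12 = 0*53 - 12 = 0 - 12 = -12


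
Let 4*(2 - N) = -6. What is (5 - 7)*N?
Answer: -7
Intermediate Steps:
N = 7/2 (N = 2 - ¼*(-6) = 2 + 3/2 = 7/2 ≈ 3.5000)
(5 - 7)*N = (5 - 7)*(7/2) = -2*7/2 = -7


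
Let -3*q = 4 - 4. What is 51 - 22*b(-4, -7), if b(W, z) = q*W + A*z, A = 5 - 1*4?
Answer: 205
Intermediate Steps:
A = 1 (A = 5 - 4 = 1)
q = 0 (q = -(4 - 4)/3 = -1/3*0 = 0)
b(W, z) = z (b(W, z) = 0*W + 1*z = 0 + z = z)
51 - 22*b(-4, -7) = 51 - 22*(-7) = 51 + 154 = 205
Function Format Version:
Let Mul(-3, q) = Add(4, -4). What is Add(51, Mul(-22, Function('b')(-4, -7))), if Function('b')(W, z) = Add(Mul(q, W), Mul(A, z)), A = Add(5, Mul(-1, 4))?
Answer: 205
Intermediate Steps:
A = 1 (A = Add(5, -4) = 1)
q = 0 (q = Mul(Rational(-1, 3), Add(4, -4)) = Mul(Rational(-1, 3), 0) = 0)
Function('b')(W, z) = z (Function('b')(W, z) = Add(Mul(0, W), Mul(1, z)) = Add(0, z) = z)
Add(51, Mul(-22, Function('b')(-4, -7))) = Add(51, Mul(-22, -7)) = Add(51, 154) = 205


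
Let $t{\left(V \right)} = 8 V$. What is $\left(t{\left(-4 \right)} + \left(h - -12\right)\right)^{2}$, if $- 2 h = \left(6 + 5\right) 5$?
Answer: $\frac{9025}{4} \approx 2256.3$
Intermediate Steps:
$h = - \frac{55}{2}$ ($h = - \frac{\left(6 + 5\right) 5}{2} = - \frac{11 \cdot 5}{2} = \left(- \frac{1}{2}\right) 55 = - \frac{55}{2} \approx -27.5$)
$\left(t{\left(-4 \right)} + \left(h - -12\right)\right)^{2} = \left(8 \left(-4\right) - \frac{31}{2}\right)^{2} = \left(-32 + \left(- \frac{55}{2} + 12\right)\right)^{2} = \left(-32 - \frac{31}{2}\right)^{2} = \left(- \frac{95}{2}\right)^{2} = \frac{9025}{4}$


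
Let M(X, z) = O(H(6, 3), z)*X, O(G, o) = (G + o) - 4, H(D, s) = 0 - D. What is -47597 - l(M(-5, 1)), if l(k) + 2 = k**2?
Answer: -49620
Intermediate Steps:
H(D, s) = -D
O(G, o) = -4 + G + o
M(X, z) = X*(-10 + z) (M(X, z) = (-4 - 1*6 + z)*X = (-4 - 6 + z)*X = (-10 + z)*X = X*(-10 + z))
l(k) = -2 + k**2
-47597 - l(M(-5, 1)) = -47597 - (-2 + (-5*(-10 + 1))**2) = -47597 - (-2 + (-5*(-9))**2) = -47597 - (-2 + 45**2) = -47597 - (-2 + 2025) = -47597 - 1*2023 = -47597 - 2023 = -49620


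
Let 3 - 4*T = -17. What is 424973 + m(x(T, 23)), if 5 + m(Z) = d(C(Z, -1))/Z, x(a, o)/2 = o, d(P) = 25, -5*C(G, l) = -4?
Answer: 19548553/46 ≈ 4.2497e+5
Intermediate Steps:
T = 5 (T = 3/4 - 1/4*(-17) = 3/4 + 17/4 = 5)
C(G, l) = 4/5 (C(G, l) = -1/5*(-4) = 4/5)
x(a, o) = 2*o
m(Z) = -5 + 25/Z
424973 + m(x(T, 23)) = 424973 + (-5 + 25/((2*23))) = 424973 + (-5 + 25/46) = 424973 - 205/46 = 19548553/46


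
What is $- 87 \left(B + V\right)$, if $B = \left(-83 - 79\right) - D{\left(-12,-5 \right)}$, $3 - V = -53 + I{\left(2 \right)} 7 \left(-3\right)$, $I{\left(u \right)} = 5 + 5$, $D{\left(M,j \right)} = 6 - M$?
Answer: $-7482$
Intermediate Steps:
$I{\left(u \right)} = 10$
$V = 266$ ($V = 3 - \left(-53 + 10 \cdot 7 \left(-3\right)\right) = 3 - \left(-53 + 70 \left(-3\right)\right) = 3 - \left(-53 - 210\right) = 3 - -263 = 3 + 263 = 266$)
$B = -180$ ($B = \left(-83 - 79\right) - \left(6 - -12\right) = \left(-83 - 79\right) - \left(6 + 12\right) = -162 - 18 = -180$)
$- 87 \left(B + V\right) = - 87 \left(-180 + 266\right) = \left(-87\right) 86 = -7482$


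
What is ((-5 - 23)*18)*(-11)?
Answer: 5544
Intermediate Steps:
((-5 - 23)*18)*(-11) = -28*18*(-11) = -504*(-11) = 5544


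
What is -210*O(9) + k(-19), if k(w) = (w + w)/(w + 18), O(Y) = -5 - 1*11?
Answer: 3398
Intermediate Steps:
O(Y) = -16 (O(Y) = -5 - 11 = -16)
k(w) = 2*w/(18 + w) (k(w) = (2*w)/(18 + w) = 2*w/(18 + w))
-210*O(9) + k(-19) = -210*(-16) + 2*(-19)/(18 - 19) = 3360 + 2*(-19)/(-1) = 3360 + 2*(-19)*(-1) = 3360 + 38 = 3398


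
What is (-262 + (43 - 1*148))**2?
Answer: 134689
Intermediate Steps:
(-262 + (43 - 1*148))**2 = (-262 + (43 - 148))**2 = (-262 - 105)**2 = (-367)**2 = 134689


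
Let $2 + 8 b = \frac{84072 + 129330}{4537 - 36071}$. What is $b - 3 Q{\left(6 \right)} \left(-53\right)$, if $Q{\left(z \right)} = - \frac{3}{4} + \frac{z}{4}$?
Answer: $\frac{14903483}{126136} \approx 118.15$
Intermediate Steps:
$Q{\left(z \right)} = - \frac{3}{4} + \frac{z}{4}$ ($Q{\left(z \right)} = \left(-3\right) \frac{1}{4} + z \frac{1}{4} = - \frac{3}{4} + \frac{z}{4}$)
$b = - \frac{138235}{126136}$ ($b = - \frac{1}{4} + \frac{\left(84072 + 129330\right) \frac{1}{4537 - 36071}}{8} = - \frac{1}{4} + \frac{213402 \frac{1}{-31534}}{8} = - \frac{1}{4} + \frac{213402 \left(- \frac{1}{31534}\right)}{8} = - \frac{1}{4} + \frac{1}{8} \left(- \frac{106701}{15767}\right) = - \frac{1}{4} - \frac{106701}{126136} = - \frac{138235}{126136} \approx -1.0959$)
$b - 3 Q{\left(6 \right)} \left(-53\right) = - \frac{138235}{126136} - 3 \left(- \frac{3}{4} + \frac{1}{4} \cdot 6\right) \left(-53\right) = - \frac{138235}{126136} - 3 \left(- \frac{3}{4} + \frac{3}{2}\right) \left(-53\right) = - \frac{138235}{126136} - 3 \cdot \frac{3}{4} \left(-53\right) = - \frac{138235}{126136} - \frac{9}{4} \left(-53\right) = - \frac{138235}{126136} - - \frac{477}{4} = - \frac{138235}{126136} + \frac{477}{4} = \frac{14903483}{126136}$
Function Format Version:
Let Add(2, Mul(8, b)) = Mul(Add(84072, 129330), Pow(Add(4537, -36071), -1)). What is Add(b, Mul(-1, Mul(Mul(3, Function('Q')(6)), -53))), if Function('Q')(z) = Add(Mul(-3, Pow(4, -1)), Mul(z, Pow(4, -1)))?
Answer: Rational(14903483, 126136) ≈ 118.15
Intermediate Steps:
Function('Q')(z) = Add(Rational(-3, 4), Mul(Rational(1, 4), z)) (Function('Q')(z) = Add(Mul(-3, Rational(1, 4)), Mul(z, Rational(1, 4))) = Add(Rational(-3, 4), Mul(Rational(1, 4), z)))
b = Rational(-138235, 126136) (b = Add(Rational(-1, 4), Mul(Rational(1, 8), Mul(Add(84072, 129330), Pow(Add(4537, -36071), -1)))) = Add(Rational(-1, 4), Mul(Rational(1, 8), Mul(213402, Pow(-31534, -1)))) = Add(Rational(-1, 4), Mul(Rational(1, 8), Mul(213402, Rational(-1, 31534)))) = Add(Rational(-1, 4), Mul(Rational(1, 8), Rational(-106701, 15767))) = Add(Rational(-1, 4), Rational(-106701, 126136)) = Rational(-138235, 126136) ≈ -1.0959)
Add(b, Mul(-1, Mul(Mul(3, Function('Q')(6)), -53))) = Add(Rational(-138235, 126136), Mul(-1, Mul(Mul(3, Add(Rational(-3, 4), Mul(Rational(1, 4), 6))), -53))) = Add(Rational(-138235, 126136), Mul(-1, Mul(Mul(3, Add(Rational(-3, 4), Rational(3, 2))), -53))) = Add(Rational(-138235, 126136), Mul(-1, Mul(Mul(3, Rational(3, 4)), -53))) = Add(Rational(-138235, 126136), Mul(-1, Mul(Rational(9, 4), -53))) = Add(Rational(-138235, 126136), Mul(-1, Rational(-477, 4))) = Add(Rational(-138235, 126136), Rational(477, 4)) = Rational(14903483, 126136)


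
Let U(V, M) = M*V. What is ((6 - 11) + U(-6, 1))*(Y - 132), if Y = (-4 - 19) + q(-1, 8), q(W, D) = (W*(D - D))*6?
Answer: 1705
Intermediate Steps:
q(W, D) = 0 (q(W, D) = (W*0)*6 = 0*6 = 0)
Y = -23 (Y = (-4 - 19) + 0 = -23 + 0 = -23)
((6 - 11) + U(-6, 1))*(Y - 132) = ((6 - 11) + 1*(-6))*(-23 - 132) = (-5 - 6)*(-155) = -11*(-155) = 1705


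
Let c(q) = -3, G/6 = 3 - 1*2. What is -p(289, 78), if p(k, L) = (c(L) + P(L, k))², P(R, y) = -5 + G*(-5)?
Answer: -1444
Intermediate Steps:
G = 6 (G = 6*(3 - 1*2) = 6*(3 - 2) = 6*1 = 6)
P(R, y) = -35 (P(R, y) = -5 + 6*(-5) = -5 - 30 = -35)
p(k, L) = 1444 (p(k, L) = (-3 - 35)² = (-38)² = 1444)
-p(289, 78) = -1*1444 = -1444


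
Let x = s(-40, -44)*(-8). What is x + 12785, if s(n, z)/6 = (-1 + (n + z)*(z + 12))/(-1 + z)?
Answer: 234767/15 ≈ 15651.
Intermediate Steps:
s(n, z) = 6*(-1 + (12 + z)*(n + z))/(-1 + z) (s(n, z) = 6*((-1 + (n + z)*(z + 12))/(-1 + z)) = 6*((-1 + (n + z)*(12 + z))/(-1 + z)) = 6*((-1 + (12 + z)*(n + z))/(-1 + z)) = 6*(-1 + (12 + z)*(n + z))/(-1 + z))
x = 42992/15 (x = (6*(-1 + (-44)² + 12*(-40) + 12*(-44) - 40*(-44))/(-1 - 44))*(-8) = (6*(-1 + 1936 - 480 - 528 + 1760)/(-45))*(-8) = (6*(-1/45)*2687)*(-8) = -5374/15*(-8) = 42992/15 ≈ 2866.1)
x + 12785 = 42992/15 + 12785 = 234767/15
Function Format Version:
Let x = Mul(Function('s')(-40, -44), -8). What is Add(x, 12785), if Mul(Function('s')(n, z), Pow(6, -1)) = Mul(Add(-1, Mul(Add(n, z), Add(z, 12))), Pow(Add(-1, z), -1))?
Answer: Rational(234767, 15) ≈ 15651.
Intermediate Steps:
Function('s')(n, z) = Mul(6, Pow(Add(-1, z), -1), Add(-1, Mul(Add(12, z), Add(n, z)))) (Function('s')(n, z) = Mul(6, Mul(Add(-1, Mul(Add(n, z), Add(z, 12))), Pow(Add(-1, z), -1))) = Mul(6, Mul(Add(-1, Mul(Add(n, z), Add(12, z))), Pow(Add(-1, z), -1))) = Mul(6, Mul(Add(-1, Mul(Add(12, z), Add(n, z))), Pow(Add(-1, z), -1))) = Mul(6, Mul(Pow(Add(-1, z), -1), Add(-1, Mul(Add(12, z), Add(n, z))))) = Mul(6, Pow(Add(-1, z), -1), Add(-1, Mul(Add(12, z), Add(n, z)))))
x = Rational(42992, 15) (x = Mul(Mul(6, Pow(Add(-1, -44), -1), Add(-1, Pow(-44, 2), Mul(12, -40), Mul(12, -44), Mul(-40, -44))), -8) = Mul(Mul(6, Pow(-45, -1), Add(-1, 1936, -480, -528, 1760)), -8) = Mul(Mul(6, Rational(-1, 45), 2687), -8) = Mul(Rational(-5374, 15), -8) = Rational(42992, 15) ≈ 2866.1)
Add(x, 12785) = Add(Rational(42992, 15), 12785) = Rational(234767, 15)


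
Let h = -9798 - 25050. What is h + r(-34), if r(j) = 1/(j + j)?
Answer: -2369665/68 ≈ -34848.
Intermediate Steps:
r(j) = 1/(2*j)
h = -34848
h + r(-34) = -34848 + (1/2)/(-34) = -34848 + (1/2)*(-1/34) = -34848 - 1/68 = -2369665/68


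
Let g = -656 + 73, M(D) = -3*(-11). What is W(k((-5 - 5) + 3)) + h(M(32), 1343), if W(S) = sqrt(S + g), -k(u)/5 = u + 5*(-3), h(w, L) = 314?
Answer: 314 + I*sqrt(473) ≈ 314.0 + 21.749*I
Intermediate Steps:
M(D) = 33
g = -583
k(u) = 75 - 5*u (k(u) = -5*(u + 5*(-3)) = -5*(u - 15) = -5*(-15 + u) = 75 - 5*u)
W(S) = sqrt(-583 + S) (W(S) = sqrt(S - 583) = sqrt(-583 + S))
W(k((-5 - 5) + 3)) + h(M(32), 1343) = sqrt(-583 + (75 - 5*((-5 - 5) + 3))) + 314 = sqrt(-583 + (75 - 5*(-10 + 3))) + 314 = sqrt(-583 + (75 - 5*(-7))) + 314 = sqrt(-583 + (75 + 35)) + 314 = sqrt(-583 + 110) + 314 = sqrt(-473) + 314 = I*sqrt(473) + 314 = 314 + I*sqrt(473)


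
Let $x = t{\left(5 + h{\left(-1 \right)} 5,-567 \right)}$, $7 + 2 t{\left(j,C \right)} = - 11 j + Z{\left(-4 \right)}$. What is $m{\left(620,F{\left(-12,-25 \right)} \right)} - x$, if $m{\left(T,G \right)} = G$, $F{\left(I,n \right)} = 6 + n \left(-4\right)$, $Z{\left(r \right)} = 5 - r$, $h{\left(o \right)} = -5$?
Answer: $-5$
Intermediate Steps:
$F{\left(I,n \right)} = 6 - 4 n$
$t{\left(j,C \right)} = 1 - \frac{11 j}{2}$ ($t{\left(j,C \right)} = - \frac{7}{2} + \frac{- 11 j + \left(5 - -4\right)}{2} = - \frac{7}{2} + \frac{- 11 j + \left(5 + 4\right)}{2} = - \frac{7}{2} + \frac{- 11 j + 9}{2} = - \frac{7}{2} + \frac{9 - 11 j}{2} = - \frac{7}{2} - \left(- \frac{9}{2} + \frac{11 j}{2}\right) = 1 - \frac{11 j}{2}$)
$x = 111$ ($x = 1 - \frac{11 \left(5 - 25\right)}{2} = 1 - -110 = 1 + 110 = 111$)
$m{\left(620,F{\left(-12,-25 \right)} \right)} - x = \left(6 - -100\right) - 111 = \left(6 + 100\right) - 111 = 106 - 111 = -5$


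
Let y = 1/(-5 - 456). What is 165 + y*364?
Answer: 75701/461 ≈ 164.21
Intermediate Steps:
y = -1/461 (y = 1/(-461) = -1/461 ≈ -0.0021692)
165 + y*364 = 165 - 1/461*364 = 165 - 364/461 = 75701/461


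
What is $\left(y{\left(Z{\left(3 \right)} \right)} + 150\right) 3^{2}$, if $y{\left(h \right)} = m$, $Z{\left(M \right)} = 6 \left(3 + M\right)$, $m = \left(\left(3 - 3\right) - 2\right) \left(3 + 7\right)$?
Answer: $1170$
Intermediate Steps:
$m = -20$ ($m = \left(\left(3 - 3\right) - 2\right) 10 = \left(0 - 2\right) 10 = \left(-2\right) 10 = -20$)
$Z{\left(M \right)} = 18 + 6 M$
$y{\left(h \right)} = -20$
$\left(y{\left(Z{\left(3 \right)} \right)} + 150\right) 3^{2} = \left(-20 + 150\right) 3^{2} = 130 \cdot 9 = 1170$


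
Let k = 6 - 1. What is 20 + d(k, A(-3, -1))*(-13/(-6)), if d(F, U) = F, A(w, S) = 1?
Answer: 185/6 ≈ 30.833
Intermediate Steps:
k = 5
20 + d(k, A(-3, -1))*(-13/(-6)) = 20 + 5*(-13/(-6)) = 20 + 5*(-13*(-⅙)) = 20 + 5*(13/6) = 20 + 65/6 = 185/6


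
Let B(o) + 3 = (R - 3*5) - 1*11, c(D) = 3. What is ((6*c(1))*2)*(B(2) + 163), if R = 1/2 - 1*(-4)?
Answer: 4986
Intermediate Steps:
R = 9/2 (R = ½ + 4 = 9/2 ≈ 4.5000)
B(o) = -49/2 (B(o) = -3 + ((9/2 - 3*5) - 1*11) = -3 + ((9/2 - 15) - 11) = -3 + (-21/2 - 11) = -3 - 43/2 = -49/2)
((6*c(1))*2)*(B(2) + 163) = ((6*3)*2)*(-49/2 + 163) = (18*2)*(277/2) = 36*(277/2) = 4986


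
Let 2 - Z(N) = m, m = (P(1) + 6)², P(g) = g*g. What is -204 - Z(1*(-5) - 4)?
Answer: -157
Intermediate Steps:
P(g) = g²
m = 49 (m = (1² + 6)² = (1 + 6)² = 7² = 49)
Z(N) = -47 (Z(N) = 2 - 1*49 = 2 - 49 = -47)
-204 - Z(1*(-5) - 4) = -204 - 1*(-47) = -204 + 47 = -157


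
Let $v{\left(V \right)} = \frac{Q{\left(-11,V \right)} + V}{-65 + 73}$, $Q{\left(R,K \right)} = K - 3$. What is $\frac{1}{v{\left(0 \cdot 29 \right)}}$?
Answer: $- \frac{8}{3} \approx -2.6667$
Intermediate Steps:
$Q{\left(R,K \right)} = -3 + K$ ($Q{\left(R,K \right)} = K - 3 = -3 + K$)
$v{\left(V \right)} = - \frac{3}{8} + \frac{V}{4}$ ($v{\left(V \right)} = \frac{\left(-3 + V\right) + V}{-65 + 73} = \frac{-3 + 2 V}{8} = \left(-3 + 2 V\right) \frac{1}{8} = - \frac{3}{8} + \frac{V}{4}$)
$\frac{1}{v{\left(0 \cdot 29 \right)}} = \frac{1}{- \frac{3}{8} + \frac{0 \cdot 29}{4}} = \frac{1}{- \frac{3}{8} + \frac{1}{4} \cdot 0} = \frac{1}{- \frac{3}{8} + 0} = \frac{1}{- \frac{3}{8}} = - \frac{8}{3}$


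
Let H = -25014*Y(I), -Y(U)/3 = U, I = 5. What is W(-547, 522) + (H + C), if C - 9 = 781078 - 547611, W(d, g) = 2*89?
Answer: 608864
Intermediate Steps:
Y(U) = -3*U
W(d, g) = 178
C = 233476 (C = 9 + (781078 - 547611) = 9 + 233467 = 233476)
H = 375210 (H = -(-75042)*5 = -25014*(-15) = 375210)
W(-547, 522) + (H + C) = 178 + (375210 + 233476) = 178 + 608686 = 608864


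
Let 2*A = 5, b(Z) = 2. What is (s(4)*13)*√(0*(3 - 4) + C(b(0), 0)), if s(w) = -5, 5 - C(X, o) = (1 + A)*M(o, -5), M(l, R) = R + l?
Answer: -195*√10/2 ≈ -308.32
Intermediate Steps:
A = 5/2 (A = (½)*5 = 5/2 ≈ 2.5000)
C(X, o) = 45/2 - 7*o/2 (C(X, o) = 5 - (1 + 5/2)*(-5 + o) = 5 - 7*(-5 + o)/2 = 5 - (-35/2 + 7*o/2) = 5 + (35/2 - 7*o/2) = 45/2 - 7*o/2)
(s(4)*13)*√(0*(3 - 4) + C(b(0), 0)) = (-5*13)*√(0*(3 - 4) + (45/2 - 7/2*0)) = -65*√(0*(-1) + (45/2 + 0)) = -65*√(0 + 45/2) = -195*√10/2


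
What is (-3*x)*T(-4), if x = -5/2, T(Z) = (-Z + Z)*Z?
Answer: 0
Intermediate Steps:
T(Z) = 0 (T(Z) = 0*Z = 0)
x = -5/2 (x = -5*1/2 = -5/2 ≈ -2.5000)
(-3*x)*T(-4) = -3*(-5/2)*0 = (15/2)*0 = 0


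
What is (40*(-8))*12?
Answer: -3840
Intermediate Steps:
(40*(-8))*12 = -320*12 = -3840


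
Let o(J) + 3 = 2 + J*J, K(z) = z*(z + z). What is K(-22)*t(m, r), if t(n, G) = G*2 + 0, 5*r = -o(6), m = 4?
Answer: -13552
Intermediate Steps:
K(z) = 2*z**2 (K(z) = z*(2*z) = 2*z**2)
o(J) = -1 + J**2 (o(J) = -3 + (2 + J*J) = -3 + (2 + J**2) = -1 + J**2)
r = -7 (r = (-(-1 + 6**2))/5 = (-(-1 + 36))/5 = (-1*35)/5 = (1/5)*(-35) = -7)
t(n, G) = 2*G (t(n, G) = 2*G + 0 = 2*G)
K(-22)*t(m, r) = (2*(-22)**2)*(2*(-7)) = (2*484)*(-14) = 968*(-14) = -13552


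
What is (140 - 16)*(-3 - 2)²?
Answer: 3100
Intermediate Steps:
(140 - 16)*(-3 - 2)² = 124*(-5)² = 124*25 = 3100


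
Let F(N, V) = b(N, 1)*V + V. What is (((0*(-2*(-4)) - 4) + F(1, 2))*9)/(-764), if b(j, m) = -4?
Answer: 45/382 ≈ 0.11780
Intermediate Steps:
F(N, V) = -3*V (F(N, V) = -4*V + V = -3*V)
(((0*(-2*(-4)) - 4) + F(1, 2))*9)/(-764) = (((0*(-2*(-4)) - 4) - 3*2)*9)/(-764) = (((0*8 - 4) - 6)*9)*(-1/764) = (((0 - 4) - 6)*9)*(-1/764) = ((-4 - 6)*9)*(-1/764) = -10*9*(-1/764) = -90*(-1/764) = 45/382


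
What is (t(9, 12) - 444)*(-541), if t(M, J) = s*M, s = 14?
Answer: 172038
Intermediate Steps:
t(M, J) = 14*M
(t(9, 12) - 444)*(-541) = (14*9 - 444)*(-541) = (126 - 444)*(-541) = -318*(-541) = 172038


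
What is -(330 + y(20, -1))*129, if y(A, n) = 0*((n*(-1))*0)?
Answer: -42570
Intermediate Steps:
y(A, n) = 0 (y(A, n) = 0*(-n*0) = 0*0 = 0)
-(330 + y(20, -1))*129 = -(330 + 0)*129 = -330*129 = -1*42570 = -42570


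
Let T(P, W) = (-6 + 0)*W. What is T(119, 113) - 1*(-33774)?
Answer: 33096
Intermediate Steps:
T(P, W) = -6*W
T(119, 113) - 1*(-33774) = -6*113 - 1*(-33774) = -678 + 33774 = 33096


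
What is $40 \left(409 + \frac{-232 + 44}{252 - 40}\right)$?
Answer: $\frac{865200}{53} \approx 16325.0$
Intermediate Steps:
$40 \left(409 + \frac{-232 + 44}{252 - 40}\right) = 40 \left(409 - \frac{188}{212}\right) = 40 \left(409 - \frac{47}{53}\right) = 40 \cdot \frac{21630}{53} = \frac{865200}{53}$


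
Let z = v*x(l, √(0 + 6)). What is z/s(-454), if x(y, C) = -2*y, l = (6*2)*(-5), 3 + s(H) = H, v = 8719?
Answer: -1046280/457 ≈ -2289.5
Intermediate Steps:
s(H) = -3 + H
l = -60 (l = 12*(-5) = -60)
z = 1046280 (z = 8719*(-2*(-60)) = 8719*120 = 1046280)
z/s(-454) = 1046280/(-3 - 454) = 1046280/(-457) = 1046280*(-1/457) = -1046280/457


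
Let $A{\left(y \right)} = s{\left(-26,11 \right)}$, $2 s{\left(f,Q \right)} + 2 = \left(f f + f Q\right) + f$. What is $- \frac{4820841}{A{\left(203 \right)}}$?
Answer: $- \frac{4820841}{181} \approx -26634.0$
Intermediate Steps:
$s{\left(f,Q \right)} = -1 + \frac{f}{2} + \frac{f^{2}}{2} + \frac{Q f}{2}$ ($s{\left(f,Q \right)} = -1 + \frac{\left(f f + f Q\right) + f}{2} = -1 + \frac{\left(f^{2} + Q f\right) + f}{2} = -1 + \frac{f + f^{2} + Q f}{2} = -1 + \left(\frac{f}{2} + \frac{f^{2}}{2} + \frac{Q f}{2}\right) = -1 + \frac{f}{2} + \frac{f^{2}}{2} + \frac{Q f}{2}$)
$A{\left(y \right)} = 181$ ($A{\left(y \right)} = -1 + \frac{1}{2} \left(-26\right) + \frac{\left(-26\right)^{2}}{2} + \frac{1}{2} \cdot 11 \left(-26\right) = -1 - 13 + \frac{1}{2} \cdot 676 - 143 = -1 - 13 + 338 - 143 = 181$)
$- \frac{4820841}{A{\left(203 \right)}} = - \frac{4820841}{181}$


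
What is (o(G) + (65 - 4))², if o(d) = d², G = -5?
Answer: 7396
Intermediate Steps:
(o(G) + (65 - 4))² = ((-5)² + (65 - 4))² = (25 + 61)² = 86² = 7396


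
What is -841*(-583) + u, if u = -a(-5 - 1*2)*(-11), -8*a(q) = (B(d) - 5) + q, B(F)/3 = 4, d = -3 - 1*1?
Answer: 490303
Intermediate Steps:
d = -4 (d = -3 - 1 = -4)
B(F) = 12 (B(F) = 3*4 = 12)
a(q) = -7/8 - q/8 (a(q) = -((12 - 5) + q)/8 = -(7 + q)/8 = -7/8 - q/8)
u = 0 (u = -(-7/8 - (-5 - 1*2)/8)*(-11) = -(-7/8 - (-5 - 2)/8)*(-11) = -(-7/8 - ⅛*(-7))*(-11) = -(-7/8 + 7/8)*(-11) = -1*0*(-11) = 0*(-11) = 0)
-841*(-583) + u = -841*(-583) + 0 = 490303 + 0 = 490303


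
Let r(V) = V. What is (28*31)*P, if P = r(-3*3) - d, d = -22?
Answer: 11284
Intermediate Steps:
P = 13 (P = -3*3 - 1*(-22) = -9 + 22 = 13)
(28*31)*P = (28*31)*13 = 868*13 = 11284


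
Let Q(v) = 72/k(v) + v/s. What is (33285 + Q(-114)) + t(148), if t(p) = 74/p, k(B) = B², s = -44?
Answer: 132187031/3971 ≈ 33288.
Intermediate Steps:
Q(v) = 72/v² - v/44 (Q(v) = 72/(v²) + v/(-44) = 72/v² + v*(-1/44) = 72/v² - v/44)
(33285 + Q(-114)) + t(148) = (33285 + (72/(-114)² - 1/44*(-114))) + 74/148 = (33285 + (72*(1/12996) + 57/22)) + 74*(1/148) = (33285 + (2/361 + 57/22)) + ½ = (33285 + 20621/7942) + ½ = 264370091/7942 + ½ = 132187031/3971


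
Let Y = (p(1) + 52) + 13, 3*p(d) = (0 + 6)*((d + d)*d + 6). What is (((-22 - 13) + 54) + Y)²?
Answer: 10000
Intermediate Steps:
p(d) = 12 + 4*d² (p(d) = ((0 + 6)*((d + d)*d + 6))/3 = (6*((2*d)*d + 6))/3 = (6*(2*d² + 6))/3 = (6*(6 + 2*d²))/3 = (36 + 12*d²)/3 = 12 + 4*d²)
Y = 81 (Y = ((12 + 4*1²) + 52) + 13 = ((12 + 4*1) + 52) + 13 = ((12 + 4) + 52) + 13 = (16 + 52) + 13 = 68 + 13 = 81)
(((-22 - 13) + 54) + Y)² = (((-22 - 13) + 54) + 81)² = ((-35 + 54) + 81)² = (19 + 81)² = 100² = 10000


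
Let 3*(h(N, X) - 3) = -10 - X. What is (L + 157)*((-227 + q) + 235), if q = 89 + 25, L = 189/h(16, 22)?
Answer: 371368/23 ≈ 16146.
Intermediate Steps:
h(N, X) = -⅓ - X/3 (h(N, X) = 3 + (-10 - X)/3 = 3 + (-10/3 - X/3) = -⅓ - X/3)
L = -567/23 (L = 189/(-⅓ - ⅓*22) = 189/(-⅓ - 22/3) = 189/(-23/3) = 189*(-3/23) = -567/23 ≈ -24.652)
q = 114
(L + 157)*((-227 + q) + 235) = (-567/23 + 157)*((-227 + 114) + 235) = 3044*(-113 + 235)/23 = (3044/23)*122 = 371368/23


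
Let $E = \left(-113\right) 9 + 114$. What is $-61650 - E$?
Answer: $-60747$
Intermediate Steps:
$E = -903$ ($E = -1017 + 114 = -903$)
$-61650 - E = -61650 - -903 = -61650 + 903 = -60747$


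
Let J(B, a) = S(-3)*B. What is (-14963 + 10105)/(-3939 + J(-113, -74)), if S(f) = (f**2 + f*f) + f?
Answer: 2429/2817 ≈ 0.86226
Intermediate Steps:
S(f) = f + 2*f**2 (S(f) = (f**2 + f**2) + f = 2*f**2 + f = f + 2*f**2)
J(B, a) = 15*B (J(B, a) = (-3*(1 + 2*(-3)))*B = (-3*(1 - 6))*B = (-3*(-5))*B = 15*B)
(-14963 + 10105)/(-3939 + J(-113, -74)) = (-14963 + 10105)/(-3939 + 15*(-113)) = -4858/(-3939 - 1695) = -4858/(-5634) = -4858*(-1/5634) = 2429/2817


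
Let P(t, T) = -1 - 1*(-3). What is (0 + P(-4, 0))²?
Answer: 4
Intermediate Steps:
P(t, T) = 2 (P(t, T) = -1 + 3 = 2)
(0 + P(-4, 0))² = (0 + 2)² = 2² = 4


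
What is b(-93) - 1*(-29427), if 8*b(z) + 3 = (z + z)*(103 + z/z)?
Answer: 216069/8 ≈ 27009.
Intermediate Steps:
b(z) = -3/8 + 26*z (b(z) = -3/8 + ((z + z)*(103 + z/z))/8 = -3/8 + ((2*z)*(103 + 1))/8 = -3/8 + ((2*z)*104)/8 = -3/8 + (208*z)/8 = -3/8 + 26*z)
b(-93) - 1*(-29427) = (-3/8 + 26*(-93)) - 1*(-29427) = (-3/8 - 2418) + 29427 = -19347/8 + 29427 = 216069/8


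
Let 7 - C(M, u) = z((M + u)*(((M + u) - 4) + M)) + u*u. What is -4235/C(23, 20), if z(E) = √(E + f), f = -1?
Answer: 1664355/151784 - 4235*√2665/151784 ≈ 9.5249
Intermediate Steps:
z(E) = √(-1 + E) (z(E) = √(E - 1) = √(-1 + E))
C(M, u) = 7 - u² - √(-1 + (M + u)*(-4 + u + 2*M)) (C(M, u) = 7 - (√(-1 + (M + u)*(((M + u) - 4) + M)) + u*u) = 7 - (√(-1 + (M + u)*((-4 + M + u) + M)) + u²) = 7 - (√(-1 + (M + u)*(-4 + u + 2*M)) + u²) = 7 - (u² + √(-1 + (M + u)*(-4 + u + 2*M))) = 7 + (-u² - √(-1 + (M + u)*(-4 + u + 2*M))) = 7 - u² - √(-1 + (M + u)*(-4 + u + 2*M)))
-4235/C(23, 20) = -4235/(7 - 1*20² - √(-1 + 20² - 4*23 - 4*20 + 2*23² + 3*23*20)) = -4235/(7 - 1*400 - √(-1 + 400 - 92 - 80 + 2*529 + 1380)) = -4235/(7 - 400 - √(-1 + 400 - 92 - 80 + 1058 + 1380)) = -4235/(7 - 400 - √2665) = -4235/(-393 - √2665)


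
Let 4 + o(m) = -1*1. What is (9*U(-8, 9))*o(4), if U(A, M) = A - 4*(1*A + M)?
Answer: 540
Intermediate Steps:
U(A, M) = -4*M - 3*A (U(A, M) = A - 4*(A + M) = A + (-4*A - 4*M) = -4*M - 3*A)
o(m) = -5 (o(m) = -4 - 1*1 = -4 - 1 = -5)
(9*U(-8, 9))*o(4) = (9*(-4*9 - 3*(-8)))*(-5) = (9*(-36 + 24))*(-5) = (9*(-12))*(-5) = -108*(-5) = 540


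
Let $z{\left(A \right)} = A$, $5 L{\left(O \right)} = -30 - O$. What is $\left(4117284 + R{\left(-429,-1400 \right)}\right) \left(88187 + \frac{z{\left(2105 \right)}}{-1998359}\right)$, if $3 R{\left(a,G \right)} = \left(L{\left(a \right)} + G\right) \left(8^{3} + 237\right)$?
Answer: $\frac{10012486276686236108}{29975385} \approx 3.3402 \cdot 10^{11}$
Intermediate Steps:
$L{\left(O \right)} = -6 - \frac{O}{5}$ ($L{\left(O \right)} = \frac{-30 - O}{5} = -6 - \frac{O}{5}$)
$R{\left(a,G \right)} = -1498 - \frac{749 a}{15} + \frac{749 G}{3}$ ($R{\left(a,G \right)} = \frac{\left(\left(-6 - \frac{a}{5}\right) + G\right) \left(8^{3} + 237\right)}{3} = \frac{\left(-6 + G - \frac{a}{5}\right) \left(512 + 237\right)}{3} = \frac{\left(-6 + G - \frac{a}{5}\right) 749}{3} = \frac{-4494 + 749 G - \frac{749 a}{5}}{3} = -1498 - \frac{749 a}{15} + \frac{749 G}{3}$)
$\left(4117284 + R{\left(-429,-1400 \right)}\right) \left(88187 + \frac{z{\left(2105 \right)}}{-1998359}\right) = \left(4117284 - \frac{4944149}{15}\right) \left(88187 + \frac{2105}{-1998359}\right) = \left(4117284 - \frac{4944149}{15}\right) \left(88187 + 2105 \left(- \frac{1}{1998359}\right)\right) = \left(4117284 - \frac{4944149}{15}\right) \left(88187 - \frac{2105}{1998359}\right) = \frac{56815111}{15} \cdot \frac{176229283028}{1998359} = \frac{10012486276686236108}{29975385}$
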